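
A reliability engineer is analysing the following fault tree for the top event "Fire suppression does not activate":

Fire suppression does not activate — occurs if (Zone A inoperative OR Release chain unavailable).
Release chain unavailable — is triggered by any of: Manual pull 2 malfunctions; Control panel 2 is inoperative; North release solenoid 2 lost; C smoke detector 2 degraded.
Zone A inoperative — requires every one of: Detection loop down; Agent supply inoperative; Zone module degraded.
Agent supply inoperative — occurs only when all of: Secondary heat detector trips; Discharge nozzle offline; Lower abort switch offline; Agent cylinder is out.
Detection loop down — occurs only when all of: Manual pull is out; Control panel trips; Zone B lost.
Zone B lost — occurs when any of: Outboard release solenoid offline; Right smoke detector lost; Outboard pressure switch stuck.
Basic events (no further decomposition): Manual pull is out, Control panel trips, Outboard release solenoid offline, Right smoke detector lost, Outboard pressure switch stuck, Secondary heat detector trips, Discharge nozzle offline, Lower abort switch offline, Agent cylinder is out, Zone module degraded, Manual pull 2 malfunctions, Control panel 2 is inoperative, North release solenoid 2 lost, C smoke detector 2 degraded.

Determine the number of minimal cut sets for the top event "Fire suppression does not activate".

7

Zone B lost [OR]: union of children's cut sets → 3 cut set(s).
Detection loop down [AND]: one cut set from each child combined → 1 × 1 × 3 = 3 cut set(s).
Agent supply inoperative [AND]: one cut set from each child combined → 1 × 1 × 1 × 1 = 1 cut set(s).
Zone A inoperative [AND]: one cut set from each child combined → 3 × 1 × 1 = 3 cut set(s).
Release chain unavailable [OR]: union of children's cut sets → 4 cut set(s).
Fire suppression does not activate [OR]: union of children's cut sets → 7 cut set(s).
Minimal cut sets: {Agent cylinder is out, Control panel trips, Discharge nozzle offline, Lower abort switch offline, Manual pull is out, Outboard release solenoid offline, Secondary heat detector trips, Zone module degraded}; {Agent cylinder is out, Control panel trips, Discharge nozzle offline, Lower abort switch offline, Manual pull is out, Right smoke detector lost, Secondary heat detector trips, Zone module degraded}; {Agent cylinder is out, Control panel trips, Discharge nozzle offline, Lower abort switch offline, Manual pull is out, Outboard pressure switch stuck, Secondary heat detector trips, Zone module degraded}; {Manual pull 2 malfunctions}; {Control panel 2 is inoperative}; {North release solenoid 2 lost}; {C smoke detector 2 degraded}.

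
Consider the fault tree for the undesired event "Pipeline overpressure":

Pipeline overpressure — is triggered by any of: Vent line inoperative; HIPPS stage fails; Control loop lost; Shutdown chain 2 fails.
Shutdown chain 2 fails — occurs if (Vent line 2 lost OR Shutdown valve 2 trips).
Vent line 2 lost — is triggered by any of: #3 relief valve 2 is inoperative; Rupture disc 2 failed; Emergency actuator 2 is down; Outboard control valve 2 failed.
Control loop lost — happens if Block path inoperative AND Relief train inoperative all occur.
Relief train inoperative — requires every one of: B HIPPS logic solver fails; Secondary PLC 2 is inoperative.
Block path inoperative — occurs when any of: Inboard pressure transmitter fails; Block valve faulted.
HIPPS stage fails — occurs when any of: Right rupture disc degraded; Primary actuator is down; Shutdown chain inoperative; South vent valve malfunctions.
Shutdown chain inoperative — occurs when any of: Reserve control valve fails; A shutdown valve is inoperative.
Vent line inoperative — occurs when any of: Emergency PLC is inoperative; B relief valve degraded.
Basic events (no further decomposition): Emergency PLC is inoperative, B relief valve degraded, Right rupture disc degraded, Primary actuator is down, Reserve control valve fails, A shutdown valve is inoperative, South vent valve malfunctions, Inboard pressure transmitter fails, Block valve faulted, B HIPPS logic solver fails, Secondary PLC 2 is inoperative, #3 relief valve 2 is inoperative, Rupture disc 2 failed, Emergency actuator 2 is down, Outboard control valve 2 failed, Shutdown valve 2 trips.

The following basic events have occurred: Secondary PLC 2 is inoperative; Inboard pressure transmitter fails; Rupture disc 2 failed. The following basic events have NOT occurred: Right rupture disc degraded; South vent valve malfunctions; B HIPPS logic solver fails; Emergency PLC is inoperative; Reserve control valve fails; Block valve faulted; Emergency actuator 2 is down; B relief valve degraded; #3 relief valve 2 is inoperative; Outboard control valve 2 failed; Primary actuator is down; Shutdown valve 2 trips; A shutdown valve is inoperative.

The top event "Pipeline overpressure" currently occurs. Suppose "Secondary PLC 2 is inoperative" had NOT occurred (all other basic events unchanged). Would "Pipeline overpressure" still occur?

Yes

Counterfactual: set "Secondary PLC 2 is inoperative" to not occurred.
Vent line inoperative [OR]: Emergency PLC is inoperative=not, B relief valve degraded=not → no input occurs → does not occur.
Shutdown chain inoperative [OR]: Reserve control valve fails=not, A shutdown valve is inoperative=not → no input occurs → does not occur.
HIPPS stage fails [OR]: Right rupture disc degraded=not, Primary actuator is down=not, Shutdown chain inoperative=not, South vent valve malfunctions=not → no input occurs → does not occur.
Block path inoperative [OR]: Inboard pressure transmitter fails=occurs, Block valve faulted=not → at least one input occurs → occurs.
Relief train inoperative [AND]: B HIPPS logic solver fails=not, Secondary PLC 2 is inoperative=not → not all inputs occur → does not occur.
Control loop lost [AND]: Block path inoperative=occurs, Relief train inoperative=not → not all inputs occur → does not occur.
Vent line 2 lost [OR]: #3 relief valve 2 is inoperative=not, Rupture disc 2 failed=occurs, Emergency actuator 2 is down=not, Outboard control valve 2 failed=not → at least one input occurs → occurs.
Shutdown chain 2 fails [OR]: Vent line 2 lost=occurs, Shutdown valve 2 trips=not → at least one input occurs → occurs.
Pipeline overpressure [OR]: Vent line inoperative=not, HIPPS stage fails=not, Control loop lost=not, Shutdown chain 2 fails=occurs → at least one input occurs → occurs.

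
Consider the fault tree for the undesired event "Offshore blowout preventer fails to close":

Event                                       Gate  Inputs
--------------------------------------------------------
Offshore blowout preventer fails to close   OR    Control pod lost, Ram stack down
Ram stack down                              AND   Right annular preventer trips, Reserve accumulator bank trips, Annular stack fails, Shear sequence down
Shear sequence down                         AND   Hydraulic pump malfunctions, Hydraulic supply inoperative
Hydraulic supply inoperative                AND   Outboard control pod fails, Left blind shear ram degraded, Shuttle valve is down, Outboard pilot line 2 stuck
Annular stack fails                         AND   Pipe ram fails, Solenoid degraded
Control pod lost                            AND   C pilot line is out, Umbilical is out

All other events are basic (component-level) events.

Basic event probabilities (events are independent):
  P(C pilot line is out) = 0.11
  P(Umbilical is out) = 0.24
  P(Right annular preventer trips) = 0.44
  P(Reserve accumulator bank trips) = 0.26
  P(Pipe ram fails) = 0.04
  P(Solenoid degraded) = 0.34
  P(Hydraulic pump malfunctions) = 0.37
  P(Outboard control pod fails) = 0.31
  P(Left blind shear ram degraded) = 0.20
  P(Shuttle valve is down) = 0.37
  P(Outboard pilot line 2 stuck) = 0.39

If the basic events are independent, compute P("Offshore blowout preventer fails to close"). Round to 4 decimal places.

0.0264

P(Control pod lost) [AND] = 0.11 × 0.24 = 0.026400
P(Annular stack fails) [AND] = 0.04 × 0.34 = 0.013600
P(Hydraulic supply inoperative) [AND] = 0.31 × 0.20 × 0.37 × 0.39 = 0.008947
P(Shear sequence down) [AND] = 0.37 × 0.008947 = 0.003310
P(Ram stack down) [AND] = 0.44 × 0.26 × 0.013600 × 0.003310 = 0.000005
P(Offshore blowout preventer fails to close) [OR] = 1 − (1−0.026400) × (1−0.000005) = 0.026405
Rounded to 4 decimal places: P(Offshore blowout preventer fails to close) ≈ 0.0264.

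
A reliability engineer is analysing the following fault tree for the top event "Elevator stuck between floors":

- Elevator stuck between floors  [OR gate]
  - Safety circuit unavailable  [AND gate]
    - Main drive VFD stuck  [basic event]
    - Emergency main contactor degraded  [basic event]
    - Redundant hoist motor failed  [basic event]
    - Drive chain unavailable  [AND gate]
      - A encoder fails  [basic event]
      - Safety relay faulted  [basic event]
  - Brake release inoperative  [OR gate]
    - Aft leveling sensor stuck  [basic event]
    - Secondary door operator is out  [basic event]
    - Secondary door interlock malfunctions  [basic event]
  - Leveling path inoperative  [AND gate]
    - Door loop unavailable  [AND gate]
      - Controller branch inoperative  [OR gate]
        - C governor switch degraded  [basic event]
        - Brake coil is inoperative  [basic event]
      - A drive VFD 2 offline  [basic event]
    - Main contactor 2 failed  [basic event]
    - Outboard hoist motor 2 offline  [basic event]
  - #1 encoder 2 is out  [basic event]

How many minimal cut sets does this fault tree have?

Drive chain unavailable [AND]: one cut set from each child combined → 1 × 1 = 1 cut set(s).
Safety circuit unavailable [AND]: one cut set from each child combined → 1 × 1 × 1 × 1 = 1 cut set(s).
Brake release inoperative [OR]: union of children's cut sets → 3 cut set(s).
Controller branch inoperative [OR]: union of children's cut sets → 2 cut set(s).
Door loop unavailable [AND]: one cut set from each child combined → 2 × 1 = 2 cut set(s).
Leveling path inoperative [AND]: one cut set from each child combined → 2 × 1 × 1 = 2 cut set(s).
Elevator stuck between floors [OR]: union of children's cut sets → 7 cut set(s).
Minimal cut sets: {A encoder fails, Emergency main contactor degraded, Main drive VFD stuck, Redundant hoist motor failed, Safety relay faulted}; {Aft leveling sensor stuck}; {Secondary door operator is out}; {Secondary door interlock malfunctions}; {A drive VFD 2 offline, C governor switch degraded, Main contactor 2 failed, Outboard hoist motor 2 offline}; {A drive VFD 2 offline, Brake coil is inoperative, Main contactor 2 failed, Outboard hoist motor 2 offline}; {#1 encoder 2 is out}.

7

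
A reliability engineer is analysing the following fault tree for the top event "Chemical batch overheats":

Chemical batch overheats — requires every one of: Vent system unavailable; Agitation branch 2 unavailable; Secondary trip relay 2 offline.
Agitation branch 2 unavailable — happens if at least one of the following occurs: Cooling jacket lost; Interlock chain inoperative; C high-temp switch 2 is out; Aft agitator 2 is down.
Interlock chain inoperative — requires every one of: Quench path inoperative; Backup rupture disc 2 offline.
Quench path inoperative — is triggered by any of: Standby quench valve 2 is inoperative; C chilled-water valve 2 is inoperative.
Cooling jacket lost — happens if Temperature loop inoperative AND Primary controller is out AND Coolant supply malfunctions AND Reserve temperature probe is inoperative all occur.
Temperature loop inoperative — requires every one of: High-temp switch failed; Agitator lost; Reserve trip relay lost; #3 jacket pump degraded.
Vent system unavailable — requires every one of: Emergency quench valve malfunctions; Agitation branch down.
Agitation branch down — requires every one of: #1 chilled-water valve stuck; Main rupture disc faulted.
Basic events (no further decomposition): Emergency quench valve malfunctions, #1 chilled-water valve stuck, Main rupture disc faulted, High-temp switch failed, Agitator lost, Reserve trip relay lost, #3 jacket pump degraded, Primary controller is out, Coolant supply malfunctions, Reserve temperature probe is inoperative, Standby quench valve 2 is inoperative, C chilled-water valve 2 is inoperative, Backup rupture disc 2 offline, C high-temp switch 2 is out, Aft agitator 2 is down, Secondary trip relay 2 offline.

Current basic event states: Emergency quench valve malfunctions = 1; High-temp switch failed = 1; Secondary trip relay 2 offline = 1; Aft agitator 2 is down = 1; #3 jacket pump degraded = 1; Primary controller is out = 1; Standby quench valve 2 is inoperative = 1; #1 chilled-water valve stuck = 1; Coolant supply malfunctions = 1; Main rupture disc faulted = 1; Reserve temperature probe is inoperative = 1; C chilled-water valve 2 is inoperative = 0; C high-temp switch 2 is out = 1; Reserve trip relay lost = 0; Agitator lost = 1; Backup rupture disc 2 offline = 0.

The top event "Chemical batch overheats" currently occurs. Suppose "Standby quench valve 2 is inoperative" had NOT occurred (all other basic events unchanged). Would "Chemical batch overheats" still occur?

Yes

Counterfactual: set "Standby quench valve 2 is inoperative" to not occurred.
Agitation branch down [AND]: #1 chilled-water valve stuck=occurs, Main rupture disc faulted=occurs → all inputs occur → occurs.
Vent system unavailable [AND]: Emergency quench valve malfunctions=occurs, Agitation branch down=occurs → all inputs occur → occurs.
Temperature loop inoperative [AND]: High-temp switch failed=occurs, Agitator lost=occurs, Reserve trip relay lost=not, #3 jacket pump degraded=occurs → not all inputs occur → does not occur.
Cooling jacket lost [AND]: Temperature loop inoperative=not, Primary controller is out=occurs, Coolant supply malfunctions=occurs, Reserve temperature probe is inoperative=occurs → not all inputs occur → does not occur.
Quench path inoperative [OR]: Standby quench valve 2 is inoperative=not, C chilled-water valve 2 is inoperative=not → no input occurs → does not occur.
Interlock chain inoperative [AND]: Quench path inoperative=not, Backup rupture disc 2 offline=not → not all inputs occur → does not occur.
Agitation branch 2 unavailable [OR]: Cooling jacket lost=not, Interlock chain inoperative=not, C high-temp switch 2 is out=occurs, Aft agitator 2 is down=occurs → at least one input occurs → occurs.
Chemical batch overheats [AND]: Vent system unavailable=occurs, Agitation branch 2 unavailable=occurs, Secondary trip relay 2 offline=occurs → all inputs occur → occurs.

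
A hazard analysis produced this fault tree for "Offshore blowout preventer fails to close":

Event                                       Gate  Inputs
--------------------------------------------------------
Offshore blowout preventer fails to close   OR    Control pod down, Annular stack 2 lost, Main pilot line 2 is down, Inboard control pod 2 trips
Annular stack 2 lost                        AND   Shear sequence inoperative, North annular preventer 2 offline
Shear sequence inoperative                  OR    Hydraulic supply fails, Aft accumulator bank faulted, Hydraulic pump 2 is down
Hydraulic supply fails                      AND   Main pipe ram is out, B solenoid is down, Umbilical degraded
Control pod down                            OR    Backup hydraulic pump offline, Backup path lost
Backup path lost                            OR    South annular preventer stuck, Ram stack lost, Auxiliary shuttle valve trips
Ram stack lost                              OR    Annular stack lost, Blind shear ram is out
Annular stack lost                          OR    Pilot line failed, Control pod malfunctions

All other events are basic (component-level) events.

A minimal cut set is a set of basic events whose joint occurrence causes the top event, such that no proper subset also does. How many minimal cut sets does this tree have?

11

Annular stack lost [OR]: union of children's cut sets → 2 cut set(s).
Ram stack lost [OR]: union of children's cut sets → 3 cut set(s).
Backup path lost [OR]: union of children's cut sets → 5 cut set(s).
Control pod down [OR]: union of children's cut sets → 6 cut set(s).
Hydraulic supply fails [AND]: one cut set from each child combined → 1 × 1 × 1 = 1 cut set(s).
Shear sequence inoperative [OR]: union of children's cut sets → 3 cut set(s).
Annular stack 2 lost [AND]: one cut set from each child combined → 3 × 1 = 3 cut set(s).
Offshore blowout preventer fails to close [OR]: union of children's cut sets → 11 cut set(s).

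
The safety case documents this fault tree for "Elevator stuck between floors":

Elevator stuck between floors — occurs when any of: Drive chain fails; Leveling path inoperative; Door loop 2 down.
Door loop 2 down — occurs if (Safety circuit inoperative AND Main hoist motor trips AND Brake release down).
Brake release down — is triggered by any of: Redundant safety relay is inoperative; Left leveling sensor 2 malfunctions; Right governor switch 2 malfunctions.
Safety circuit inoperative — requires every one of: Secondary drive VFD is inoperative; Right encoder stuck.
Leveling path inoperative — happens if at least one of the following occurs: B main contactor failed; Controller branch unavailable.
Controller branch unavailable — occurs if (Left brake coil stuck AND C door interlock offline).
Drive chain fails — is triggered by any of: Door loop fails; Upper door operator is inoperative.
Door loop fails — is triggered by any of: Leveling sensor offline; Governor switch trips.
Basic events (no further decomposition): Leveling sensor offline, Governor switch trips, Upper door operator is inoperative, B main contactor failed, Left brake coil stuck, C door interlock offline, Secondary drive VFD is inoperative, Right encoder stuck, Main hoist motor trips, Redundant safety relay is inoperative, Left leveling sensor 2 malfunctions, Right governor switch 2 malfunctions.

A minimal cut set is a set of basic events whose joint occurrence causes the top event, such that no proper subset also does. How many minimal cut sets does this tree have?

Door loop fails [OR]: union of children's cut sets → 2 cut set(s).
Drive chain fails [OR]: union of children's cut sets → 3 cut set(s).
Controller branch unavailable [AND]: one cut set from each child combined → 1 × 1 = 1 cut set(s).
Leveling path inoperative [OR]: union of children's cut sets → 2 cut set(s).
Safety circuit inoperative [AND]: one cut set from each child combined → 1 × 1 = 1 cut set(s).
Brake release down [OR]: union of children's cut sets → 3 cut set(s).
Door loop 2 down [AND]: one cut set from each child combined → 1 × 1 × 3 = 3 cut set(s).
Elevator stuck between floors [OR]: union of children's cut sets → 8 cut set(s).
Minimal cut sets: {Leveling sensor offline}; {Governor switch trips}; {Upper door operator is inoperative}; {B main contactor failed}; {C door interlock offline, Left brake coil stuck}; {Main hoist motor trips, Redundant safety relay is inoperative, Right encoder stuck, Secondary drive VFD is inoperative}; {Left leveling sensor 2 malfunctions, Main hoist motor trips, Right encoder stuck, Secondary drive VFD is inoperative}; {Main hoist motor trips, Right encoder stuck, Right governor switch 2 malfunctions, Secondary drive VFD is inoperative}.

8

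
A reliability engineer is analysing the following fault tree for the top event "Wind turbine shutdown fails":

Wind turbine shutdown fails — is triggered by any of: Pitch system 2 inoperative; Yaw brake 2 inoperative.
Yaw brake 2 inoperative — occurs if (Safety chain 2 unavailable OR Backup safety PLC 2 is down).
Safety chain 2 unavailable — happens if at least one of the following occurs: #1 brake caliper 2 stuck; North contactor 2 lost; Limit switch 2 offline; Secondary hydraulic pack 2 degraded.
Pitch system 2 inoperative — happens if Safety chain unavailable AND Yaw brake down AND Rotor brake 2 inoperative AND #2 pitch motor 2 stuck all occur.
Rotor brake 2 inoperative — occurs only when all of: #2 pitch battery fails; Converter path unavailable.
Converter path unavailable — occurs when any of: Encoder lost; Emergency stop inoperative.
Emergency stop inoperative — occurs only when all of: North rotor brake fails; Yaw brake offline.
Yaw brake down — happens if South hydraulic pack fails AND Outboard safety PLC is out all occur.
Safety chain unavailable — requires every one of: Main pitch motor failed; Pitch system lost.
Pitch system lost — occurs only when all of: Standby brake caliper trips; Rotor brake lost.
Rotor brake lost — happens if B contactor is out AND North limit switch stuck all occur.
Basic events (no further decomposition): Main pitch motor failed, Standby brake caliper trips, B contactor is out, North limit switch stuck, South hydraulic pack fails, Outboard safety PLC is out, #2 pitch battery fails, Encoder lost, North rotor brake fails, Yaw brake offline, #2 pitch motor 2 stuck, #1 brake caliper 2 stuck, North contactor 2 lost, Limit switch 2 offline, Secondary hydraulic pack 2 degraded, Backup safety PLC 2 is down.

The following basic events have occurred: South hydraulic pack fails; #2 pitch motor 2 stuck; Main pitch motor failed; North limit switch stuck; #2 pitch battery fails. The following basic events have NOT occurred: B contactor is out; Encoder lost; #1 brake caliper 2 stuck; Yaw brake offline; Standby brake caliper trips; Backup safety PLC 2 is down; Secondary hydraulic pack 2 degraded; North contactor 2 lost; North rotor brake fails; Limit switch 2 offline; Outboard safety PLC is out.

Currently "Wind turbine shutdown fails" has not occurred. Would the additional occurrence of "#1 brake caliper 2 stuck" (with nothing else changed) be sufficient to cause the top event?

Counterfactual: set "#1 brake caliper 2 stuck" to occurred.
Rotor brake lost [AND]: B contactor is out=not, North limit switch stuck=occurs → not all inputs occur → does not occur.
Pitch system lost [AND]: Standby brake caliper trips=not, Rotor brake lost=not → not all inputs occur → does not occur.
Safety chain unavailable [AND]: Main pitch motor failed=occurs, Pitch system lost=not → not all inputs occur → does not occur.
Yaw brake down [AND]: South hydraulic pack fails=occurs, Outboard safety PLC is out=not → not all inputs occur → does not occur.
Emergency stop inoperative [AND]: North rotor brake fails=not, Yaw brake offline=not → not all inputs occur → does not occur.
Converter path unavailable [OR]: Encoder lost=not, Emergency stop inoperative=not → no input occurs → does not occur.
Rotor brake 2 inoperative [AND]: #2 pitch battery fails=occurs, Converter path unavailable=not → not all inputs occur → does not occur.
Pitch system 2 inoperative [AND]: Safety chain unavailable=not, Yaw brake down=not, Rotor brake 2 inoperative=not, #2 pitch motor 2 stuck=occurs → not all inputs occur → does not occur.
Safety chain 2 unavailable [OR]: #1 brake caliper 2 stuck=occurs, North contactor 2 lost=not, Limit switch 2 offline=not, Secondary hydraulic pack 2 degraded=not → at least one input occurs → occurs.
Yaw brake 2 inoperative [OR]: Safety chain 2 unavailable=occurs, Backup safety PLC 2 is down=not → at least one input occurs → occurs.
Wind turbine shutdown fails [OR]: Pitch system 2 inoperative=not, Yaw brake 2 inoperative=occurs → at least one input occurs → occurs.

Yes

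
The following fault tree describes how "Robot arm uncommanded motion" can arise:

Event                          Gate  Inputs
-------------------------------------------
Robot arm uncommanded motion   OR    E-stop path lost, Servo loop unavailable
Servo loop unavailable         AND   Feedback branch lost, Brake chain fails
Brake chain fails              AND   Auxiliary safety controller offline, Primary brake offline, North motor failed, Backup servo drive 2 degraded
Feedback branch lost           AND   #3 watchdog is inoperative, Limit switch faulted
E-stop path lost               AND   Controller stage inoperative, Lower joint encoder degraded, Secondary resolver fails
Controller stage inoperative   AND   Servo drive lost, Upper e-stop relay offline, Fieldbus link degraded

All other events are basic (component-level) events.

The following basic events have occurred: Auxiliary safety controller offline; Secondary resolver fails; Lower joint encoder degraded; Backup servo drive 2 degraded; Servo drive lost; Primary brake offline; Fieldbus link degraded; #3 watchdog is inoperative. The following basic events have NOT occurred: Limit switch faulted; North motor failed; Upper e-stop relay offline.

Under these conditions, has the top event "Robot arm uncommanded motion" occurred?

Controller stage inoperative [AND]: Servo drive lost=occurs, Upper e-stop relay offline=not, Fieldbus link degraded=occurs → not all inputs occur → does not occur.
E-stop path lost [AND]: Controller stage inoperative=not, Lower joint encoder degraded=occurs, Secondary resolver fails=occurs → not all inputs occur → does not occur.
Feedback branch lost [AND]: #3 watchdog is inoperative=occurs, Limit switch faulted=not → not all inputs occur → does not occur.
Brake chain fails [AND]: Auxiliary safety controller offline=occurs, Primary brake offline=occurs, North motor failed=not, Backup servo drive 2 degraded=occurs → not all inputs occur → does not occur.
Servo loop unavailable [AND]: Feedback branch lost=not, Brake chain fails=not → not all inputs occur → does not occur.
Robot arm uncommanded motion [OR]: E-stop path lost=not, Servo loop unavailable=not → no input occurs → does not occur.

No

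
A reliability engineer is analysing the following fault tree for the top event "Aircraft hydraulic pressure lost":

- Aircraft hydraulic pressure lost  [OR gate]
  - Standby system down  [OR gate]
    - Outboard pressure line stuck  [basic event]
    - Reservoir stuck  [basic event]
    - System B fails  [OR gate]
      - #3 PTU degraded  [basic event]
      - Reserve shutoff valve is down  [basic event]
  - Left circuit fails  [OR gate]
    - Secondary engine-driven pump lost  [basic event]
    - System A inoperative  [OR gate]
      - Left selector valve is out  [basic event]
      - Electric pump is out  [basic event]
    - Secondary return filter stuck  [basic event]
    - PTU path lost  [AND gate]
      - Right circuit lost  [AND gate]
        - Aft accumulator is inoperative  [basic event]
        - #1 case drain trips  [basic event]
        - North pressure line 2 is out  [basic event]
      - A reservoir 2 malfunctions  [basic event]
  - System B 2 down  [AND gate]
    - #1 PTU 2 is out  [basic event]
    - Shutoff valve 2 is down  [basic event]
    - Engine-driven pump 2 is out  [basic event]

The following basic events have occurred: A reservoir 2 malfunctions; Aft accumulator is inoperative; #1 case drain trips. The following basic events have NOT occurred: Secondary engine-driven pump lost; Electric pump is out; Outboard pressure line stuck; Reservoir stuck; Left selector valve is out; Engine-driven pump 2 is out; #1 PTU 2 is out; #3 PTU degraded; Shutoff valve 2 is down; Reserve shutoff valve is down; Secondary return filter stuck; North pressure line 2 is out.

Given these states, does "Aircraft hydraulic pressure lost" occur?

No

System B fails [OR]: #3 PTU degraded=not, Reserve shutoff valve is down=not → no input occurs → does not occur.
Standby system down [OR]: Outboard pressure line stuck=not, Reservoir stuck=not, System B fails=not → no input occurs → does not occur.
System A inoperative [OR]: Left selector valve is out=not, Electric pump is out=not → no input occurs → does not occur.
Right circuit lost [AND]: Aft accumulator is inoperative=occurs, #1 case drain trips=occurs, North pressure line 2 is out=not → not all inputs occur → does not occur.
PTU path lost [AND]: Right circuit lost=not, A reservoir 2 malfunctions=occurs → not all inputs occur → does not occur.
Left circuit fails [OR]: Secondary engine-driven pump lost=not, System A inoperative=not, Secondary return filter stuck=not, PTU path lost=not → no input occurs → does not occur.
System B 2 down [AND]: #1 PTU 2 is out=not, Shutoff valve 2 is down=not, Engine-driven pump 2 is out=not → not all inputs occur → does not occur.
Aircraft hydraulic pressure lost [OR]: Standby system down=not, Left circuit fails=not, System B 2 down=not → no input occurs → does not occur.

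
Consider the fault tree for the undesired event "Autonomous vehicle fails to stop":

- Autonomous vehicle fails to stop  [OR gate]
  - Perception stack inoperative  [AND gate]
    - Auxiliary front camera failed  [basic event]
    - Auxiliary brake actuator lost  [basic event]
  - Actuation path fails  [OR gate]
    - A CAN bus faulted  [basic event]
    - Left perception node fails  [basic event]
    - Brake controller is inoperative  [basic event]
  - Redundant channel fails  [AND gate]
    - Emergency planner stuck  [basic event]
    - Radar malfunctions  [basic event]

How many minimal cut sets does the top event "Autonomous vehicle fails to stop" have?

Perception stack inoperative [AND]: one cut set from each child combined → 1 × 1 = 1 cut set(s).
Actuation path fails [OR]: union of children's cut sets → 3 cut set(s).
Redundant channel fails [AND]: one cut set from each child combined → 1 × 1 = 1 cut set(s).
Autonomous vehicle fails to stop [OR]: union of children's cut sets → 5 cut set(s).
Minimal cut sets: {Auxiliary brake actuator lost, Auxiliary front camera failed}; {A CAN bus faulted}; {Left perception node fails}; {Brake controller is inoperative}; {Emergency planner stuck, Radar malfunctions}.

5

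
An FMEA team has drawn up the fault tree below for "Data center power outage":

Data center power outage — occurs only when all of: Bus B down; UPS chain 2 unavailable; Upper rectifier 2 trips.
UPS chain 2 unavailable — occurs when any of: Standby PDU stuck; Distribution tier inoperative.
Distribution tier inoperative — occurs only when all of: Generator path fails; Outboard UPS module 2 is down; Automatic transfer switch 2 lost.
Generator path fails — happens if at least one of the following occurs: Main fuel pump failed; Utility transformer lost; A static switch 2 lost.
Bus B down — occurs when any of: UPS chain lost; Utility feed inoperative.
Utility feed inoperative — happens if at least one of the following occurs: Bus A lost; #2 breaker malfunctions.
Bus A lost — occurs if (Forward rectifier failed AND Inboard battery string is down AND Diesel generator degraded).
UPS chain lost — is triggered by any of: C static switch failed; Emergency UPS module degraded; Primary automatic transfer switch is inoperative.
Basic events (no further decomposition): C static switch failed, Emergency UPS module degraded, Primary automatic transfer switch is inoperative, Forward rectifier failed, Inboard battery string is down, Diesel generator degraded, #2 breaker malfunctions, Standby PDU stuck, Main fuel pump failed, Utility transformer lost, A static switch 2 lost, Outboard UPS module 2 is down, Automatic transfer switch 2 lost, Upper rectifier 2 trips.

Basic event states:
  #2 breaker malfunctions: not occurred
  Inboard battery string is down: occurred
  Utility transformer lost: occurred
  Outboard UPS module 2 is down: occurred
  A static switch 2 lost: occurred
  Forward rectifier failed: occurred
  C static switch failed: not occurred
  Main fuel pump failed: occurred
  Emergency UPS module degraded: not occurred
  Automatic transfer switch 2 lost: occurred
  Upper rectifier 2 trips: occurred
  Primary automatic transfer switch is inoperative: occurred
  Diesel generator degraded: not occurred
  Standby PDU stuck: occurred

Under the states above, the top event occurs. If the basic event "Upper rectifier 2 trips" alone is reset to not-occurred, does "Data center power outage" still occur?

Counterfactual: set "Upper rectifier 2 trips" to not occurred.
UPS chain lost [OR]: C static switch failed=not, Emergency UPS module degraded=not, Primary automatic transfer switch is inoperative=occurs → at least one input occurs → occurs.
Bus A lost [AND]: Forward rectifier failed=occurs, Inboard battery string is down=occurs, Diesel generator degraded=not → not all inputs occur → does not occur.
Utility feed inoperative [OR]: Bus A lost=not, #2 breaker malfunctions=not → no input occurs → does not occur.
Bus B down [OR]: UPS chain lost=occurs, Utility feed inoperative=not → at least one input occurs → occurs.
Generator path fails [OR]: Main fuel pump failed=occurs, Utility transformer lost=occurs, A static switch 2 lost=occurs → at least one input occurs → occurs.
Distribution tier inoperative [AND]: Generator path fails=occurs, Outboard UPS module 2 is down=occurs, Automatic transfer switch 2 lost=occurs → all inputs occur → occurs.
UPS chain 2 unavailable [OR]: Standby PDU stuck=occurs, Distribution tier inoperative=occurs → at least one input occurs → occurs.
Data center power outage [AND]: Bus B down=occurs, UPS chain 2 unavailable=occurs, Upper rectifier 2 trips=not → not all inputs occur → does not occur.

No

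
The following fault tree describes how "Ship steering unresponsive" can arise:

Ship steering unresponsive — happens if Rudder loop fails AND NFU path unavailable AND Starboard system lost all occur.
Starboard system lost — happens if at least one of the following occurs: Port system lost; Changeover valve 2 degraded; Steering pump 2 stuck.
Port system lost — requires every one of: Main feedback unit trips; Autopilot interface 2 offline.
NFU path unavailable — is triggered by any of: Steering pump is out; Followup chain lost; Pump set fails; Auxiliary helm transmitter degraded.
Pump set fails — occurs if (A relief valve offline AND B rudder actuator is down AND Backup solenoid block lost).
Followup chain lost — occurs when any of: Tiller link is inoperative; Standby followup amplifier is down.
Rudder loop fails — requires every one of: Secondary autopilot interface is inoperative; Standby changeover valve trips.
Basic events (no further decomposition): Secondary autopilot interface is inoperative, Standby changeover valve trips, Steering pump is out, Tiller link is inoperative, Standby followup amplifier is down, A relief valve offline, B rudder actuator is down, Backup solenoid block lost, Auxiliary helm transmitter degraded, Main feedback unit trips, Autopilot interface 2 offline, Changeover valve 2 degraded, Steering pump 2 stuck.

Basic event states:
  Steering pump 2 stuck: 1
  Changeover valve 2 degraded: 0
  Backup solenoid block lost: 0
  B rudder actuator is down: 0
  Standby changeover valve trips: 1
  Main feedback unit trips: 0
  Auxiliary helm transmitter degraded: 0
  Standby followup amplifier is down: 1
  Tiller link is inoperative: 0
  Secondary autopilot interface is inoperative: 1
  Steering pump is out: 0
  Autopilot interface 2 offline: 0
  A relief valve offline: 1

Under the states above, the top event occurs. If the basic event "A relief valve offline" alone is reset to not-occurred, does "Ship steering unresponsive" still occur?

Counterfactual: set "A relief valve offline" to not occurred.
Rudder loop fails [AND]: Secondary autopilot interface is inoperative=occurs, Standby changeover valve trips=occurs → all inputs occur → occurs.
Followup chain lost [OR]: Tiller link is inoperative=not, Standby followup amplifier is down=occurs → at least one input occurs → occurs.
Pump set fails [AND]: A relief valve offline=not, B rudder actuator is down=not, Backup solenoid block lost=not → not all inputs occur → does not occur.
NFU path unavailable [OR]: Steering pump is out=not, Followup chain lost=occurs, Pump set fails=not, Auxiliary helm transmitter degraded=not → at least one input occurs → occurs.
Port system lost [AND]: Main feedback unit trips=not, Autopilot interface 2 offline=not → not all inputs occur → does not occur.
Starboard system lost [OR]: Port system lost=not, Changeover valve 2 degraded=not, Steering pump 2 stuck=occurs → at least one input occurs → occurs.
Ship steering unresponsive [AND]: Rudder loop fails=occurs, NFU path unavailable=occurs, Starboard system lost=occurs → all inputs occur → occurs.

Yes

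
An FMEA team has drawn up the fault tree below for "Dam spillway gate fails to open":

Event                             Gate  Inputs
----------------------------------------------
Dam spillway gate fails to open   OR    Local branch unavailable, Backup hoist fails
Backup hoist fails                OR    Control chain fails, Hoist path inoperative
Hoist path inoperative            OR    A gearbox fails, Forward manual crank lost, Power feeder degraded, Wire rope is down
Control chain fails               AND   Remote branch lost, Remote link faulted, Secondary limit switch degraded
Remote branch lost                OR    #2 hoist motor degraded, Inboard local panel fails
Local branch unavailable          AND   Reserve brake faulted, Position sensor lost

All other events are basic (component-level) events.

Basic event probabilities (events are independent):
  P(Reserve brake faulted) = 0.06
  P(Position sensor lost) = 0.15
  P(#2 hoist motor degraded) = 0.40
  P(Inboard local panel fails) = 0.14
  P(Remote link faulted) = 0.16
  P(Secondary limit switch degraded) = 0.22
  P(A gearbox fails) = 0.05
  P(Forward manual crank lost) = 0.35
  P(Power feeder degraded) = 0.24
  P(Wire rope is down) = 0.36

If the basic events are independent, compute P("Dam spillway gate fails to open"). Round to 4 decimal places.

P(Local branch unavailable) [AND] = 0.06 × 0.15 = 0.009000
P(Remote branch lost) [OR] = 1 − (1−0.40) × (1−0.14) = 0.484000
P(Control chain fails) [AND] = 0.484000 × 0.16 × 0.22 = 0.017037
P(Hoist path inoperative) [OR] = 1 − (1−0.05) × (1−0.35) × (1−0.24) × (1−0.36) = 0.699648
P(Backup hoist fails) [OR] = 1 − (1−0.017037) × (1−0.699648) = 0.704765
P(Dam spillway gate fails to open) [OR] = 1 − (1−0.009000) × (1−0.704765) = 0.707422
Rounded to 4 decimal places: P(Dam spillway gate fails to open) ≈ 0.7074.

0.7074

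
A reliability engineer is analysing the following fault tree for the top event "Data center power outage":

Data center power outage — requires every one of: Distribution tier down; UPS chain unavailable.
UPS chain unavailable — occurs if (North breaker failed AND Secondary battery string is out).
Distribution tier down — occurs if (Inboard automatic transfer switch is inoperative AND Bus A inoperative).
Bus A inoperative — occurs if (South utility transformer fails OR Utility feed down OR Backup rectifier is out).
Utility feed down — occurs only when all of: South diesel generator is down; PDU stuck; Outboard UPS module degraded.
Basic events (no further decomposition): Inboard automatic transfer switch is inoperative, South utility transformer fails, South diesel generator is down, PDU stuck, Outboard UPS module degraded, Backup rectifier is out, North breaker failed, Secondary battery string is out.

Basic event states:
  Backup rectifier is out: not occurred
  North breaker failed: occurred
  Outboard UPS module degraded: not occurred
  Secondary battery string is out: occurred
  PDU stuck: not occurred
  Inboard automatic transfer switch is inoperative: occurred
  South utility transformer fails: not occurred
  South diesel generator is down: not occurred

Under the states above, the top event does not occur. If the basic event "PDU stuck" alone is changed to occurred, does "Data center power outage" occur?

Counterfactual: set "PDU stuck" to occurred.
Utility feed down [AND]: South diesel generator is down=not, PDU stuck=occurs, Outboard UPS module degraded=not → not all inputs occur → does not occur.
Bus A inoperative [OR]: South utility transformer fails=not, Utility feed down=not, Backup rectifier is out=not → no input occurs → does not occur.
Distribution tier down [AND]: Inboard automatic transfer switch is inoperative=occurs, Bus A inoperative=not → not all inputs occur → does not occur.
UPS chain unavailable [AND]: North breaker failed=occurs, Secondary battery string is out=occurs → all inputs occur → occurs.
Data center power outage [AND]: Distribution tier down=not, UPS chain unavailable=occurs → not all inputs occur → does not occur.

No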